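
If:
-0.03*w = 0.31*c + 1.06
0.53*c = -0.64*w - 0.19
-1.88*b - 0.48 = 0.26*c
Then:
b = 0.25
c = -3.69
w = 2.76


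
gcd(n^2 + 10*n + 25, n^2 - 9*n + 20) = 1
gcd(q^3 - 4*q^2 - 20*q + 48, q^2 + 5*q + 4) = q + 4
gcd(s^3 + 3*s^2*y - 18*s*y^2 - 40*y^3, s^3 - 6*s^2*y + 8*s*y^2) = -s + 4*y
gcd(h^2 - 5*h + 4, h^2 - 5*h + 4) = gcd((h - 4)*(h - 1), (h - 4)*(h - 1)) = h^2 - 5*h + 4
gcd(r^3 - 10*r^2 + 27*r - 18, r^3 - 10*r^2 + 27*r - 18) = r^3 - 10*r^2 + 27*r - 18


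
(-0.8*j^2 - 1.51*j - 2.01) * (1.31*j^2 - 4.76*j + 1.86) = -1.048*j^4 + 1.8299*j^3 + 3.0665*j^2 + 6.759*j - 3.7386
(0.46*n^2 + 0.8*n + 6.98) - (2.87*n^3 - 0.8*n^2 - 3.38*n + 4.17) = -2.87*n^3 + 1.26*n^2 + 4.18*n + 2.81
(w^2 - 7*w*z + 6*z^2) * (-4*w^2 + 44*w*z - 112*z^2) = -4*w^4 + 72*w^3*z - 444*w^2*z^2 + 1048*w*z^3 - 672*z^4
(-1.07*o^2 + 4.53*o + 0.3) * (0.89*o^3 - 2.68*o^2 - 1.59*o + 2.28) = -0.9523*o^5 + 6.8993*o^4 - 10.1721*o^3 - 10.4463*o^2 + 9.8514*o + 0.684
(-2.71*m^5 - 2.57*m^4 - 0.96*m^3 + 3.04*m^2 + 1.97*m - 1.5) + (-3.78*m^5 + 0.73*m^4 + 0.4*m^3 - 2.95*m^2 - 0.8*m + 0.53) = -6.49*m^5 - 1.84*m^4 - 0.56*m^3 + 0.0899999999999999*m^2 + 1.17*m - 0.97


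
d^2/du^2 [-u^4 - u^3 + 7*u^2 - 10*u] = -12*u^2 - 6*u + 14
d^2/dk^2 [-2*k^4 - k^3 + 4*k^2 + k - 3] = -24*k^2 - 6*k + 8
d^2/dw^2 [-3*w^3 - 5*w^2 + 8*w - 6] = -18*w - 10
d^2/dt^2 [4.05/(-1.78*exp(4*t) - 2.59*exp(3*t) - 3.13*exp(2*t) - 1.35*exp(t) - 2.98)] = (-4.05*(7.12*exp(3*t) + 7.77*exp(2*t) + 6.26*exp(t) + 1.35)*(14.24*exp(3*t) + 15.54*exp(2*t) + 12.52*exp(t) + 2.7)*exp(t) + (115.344*exp(3*t) + 94.4055*exp(2*t) + 50.706*exp(t) + 5.4675)*(1.78*exp(4*t) + 2.59*exp(3*t) + 3.13*exp(2*t) + 1.35*exp(t) + 2.98))*exp(t)/(1.78*exp(4*t) + 2.59*exp(3*t) + 3.13*exp(2*t) + 1.35*exp(t) + 2.98)^3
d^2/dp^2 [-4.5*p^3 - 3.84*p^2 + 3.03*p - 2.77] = -27.0*p - 7.68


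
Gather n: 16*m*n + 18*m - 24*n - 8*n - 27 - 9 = 18*m + n*(16*m - 32) - 36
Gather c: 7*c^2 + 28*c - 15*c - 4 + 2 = 7*c^2 + 13*c - 2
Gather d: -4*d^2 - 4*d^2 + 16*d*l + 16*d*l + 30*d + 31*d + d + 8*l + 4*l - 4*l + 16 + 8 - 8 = -8*d^2 + d*(32*l + 62) + 8*l + 16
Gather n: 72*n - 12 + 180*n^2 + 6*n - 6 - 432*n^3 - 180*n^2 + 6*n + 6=-432*n^3 + 84*n - 12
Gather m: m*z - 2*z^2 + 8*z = m*z - 2*z^2 + 8*z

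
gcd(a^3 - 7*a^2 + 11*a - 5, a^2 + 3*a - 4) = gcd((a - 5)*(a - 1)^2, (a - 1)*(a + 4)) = a - 1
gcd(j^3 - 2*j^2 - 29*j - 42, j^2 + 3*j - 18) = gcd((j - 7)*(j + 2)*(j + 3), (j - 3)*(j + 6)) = 1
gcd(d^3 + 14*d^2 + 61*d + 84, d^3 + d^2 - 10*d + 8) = d + 4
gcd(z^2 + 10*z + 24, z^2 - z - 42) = z + 6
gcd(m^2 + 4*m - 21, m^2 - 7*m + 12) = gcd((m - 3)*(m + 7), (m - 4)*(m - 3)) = m - 3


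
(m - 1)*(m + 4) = m^2 + 3*m - 4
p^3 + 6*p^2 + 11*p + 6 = (p + 1)*(p + 2)*(p + 3)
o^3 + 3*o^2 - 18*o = o*(o - 3)*(o + 6)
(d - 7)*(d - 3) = d^2 - 10*d + 21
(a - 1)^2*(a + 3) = a^3 + a^2 - 5*a + 3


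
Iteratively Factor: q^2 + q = (q + 1)*(q)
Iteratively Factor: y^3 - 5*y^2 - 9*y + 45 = (y - 5)*(y^2 - 9) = (y - 5)*(y - 3)*(y + 3)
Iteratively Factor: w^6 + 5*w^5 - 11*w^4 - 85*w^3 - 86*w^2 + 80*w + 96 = (w + 3)*(w^5 + 2*w^4 - 17*w^3 - 34*w^2 + 16*w + 32) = (w + 2)*(w + 3)*(w^4 - 17*w^2 + 16) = (w + 1)*(w + 2)*(w + 3)*(w^3 - w^2 - 16*w + 16) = (w + 1)*(w + 2)*(w + 3)*(w + 4)*(w^2 - 5*w + 4) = (w - 4)*(w + 1)*(w + 2)*(w + 3)*(w + 4)*(w - 1)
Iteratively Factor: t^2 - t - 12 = (t + 3)*(t - 4)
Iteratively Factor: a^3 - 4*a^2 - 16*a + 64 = (a - 4)*(a^2 - 16) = (a - 4)*(a + 4)*(a - 4)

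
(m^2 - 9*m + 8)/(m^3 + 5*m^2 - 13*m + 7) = (m - 8)/(m^2 + 6*m - 7)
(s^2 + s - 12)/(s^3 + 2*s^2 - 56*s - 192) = (s - 3)/(s^2 - 2*s - 48)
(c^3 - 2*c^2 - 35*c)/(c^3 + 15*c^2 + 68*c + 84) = c*(c^2 - 2*c - 35)/(c^3 + 15*c^2 + 68*c + 84)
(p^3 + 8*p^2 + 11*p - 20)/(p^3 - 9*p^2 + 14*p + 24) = (p^3 + 8*p^2 + 11*p - 20)/(p^3 - 9*p^2 + 14*p + 24)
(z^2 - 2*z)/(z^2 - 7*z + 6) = z*(z - 2)/(z^2 - 7*z + 6)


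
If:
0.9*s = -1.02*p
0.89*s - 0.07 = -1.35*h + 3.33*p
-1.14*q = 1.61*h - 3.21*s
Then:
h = 0.0518518518518519 - 2.83572984749455*s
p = -0.882352941176471*s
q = 6.82063601268968*s - 0.0732293697205978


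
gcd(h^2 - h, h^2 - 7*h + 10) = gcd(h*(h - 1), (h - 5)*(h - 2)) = 1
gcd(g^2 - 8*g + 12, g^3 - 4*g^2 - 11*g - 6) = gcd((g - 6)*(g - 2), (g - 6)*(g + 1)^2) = g - 6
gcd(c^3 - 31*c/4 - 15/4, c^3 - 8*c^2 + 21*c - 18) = c - 3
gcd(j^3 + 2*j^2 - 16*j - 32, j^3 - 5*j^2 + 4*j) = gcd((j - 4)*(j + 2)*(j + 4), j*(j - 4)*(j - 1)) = j - 4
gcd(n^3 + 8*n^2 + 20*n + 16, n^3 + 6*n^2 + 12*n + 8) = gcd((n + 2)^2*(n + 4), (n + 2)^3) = n^2 + 4*n + 4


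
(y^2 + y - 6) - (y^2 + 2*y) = -y - 6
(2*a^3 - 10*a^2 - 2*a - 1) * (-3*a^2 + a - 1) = -6*a^5 + 32*a^4 - 6*a^3 + 11*a^2 + a + 1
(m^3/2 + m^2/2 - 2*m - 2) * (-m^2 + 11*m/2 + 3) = -m^5/2 + 9*m^4/4 + 25*m^3/4 - 15*m^2/2 - 17*m - 6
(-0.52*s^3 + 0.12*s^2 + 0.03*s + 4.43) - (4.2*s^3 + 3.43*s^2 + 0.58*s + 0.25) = -4.72*s^3 - 3.31*s^2 - 0.55*s + 4.18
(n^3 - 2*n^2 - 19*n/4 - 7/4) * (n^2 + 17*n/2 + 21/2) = n^5 + 13*n^4/2 - 45*n^3/4 - 505*n^2/8 - 259*n/4 - 147/8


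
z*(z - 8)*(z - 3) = z^3 - 11*z^2 + 24*z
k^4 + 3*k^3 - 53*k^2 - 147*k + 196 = (k - 7)*(k - 1)*(k + 4)*(k + 7)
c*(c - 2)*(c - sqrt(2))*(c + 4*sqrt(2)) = c^4 - 2*c^3 + 3*sqrt(2)*c^3 - 6*sqrt(2)*c^2 - 8*c^2 + 16*c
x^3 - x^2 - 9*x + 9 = (x - 3)*(x - 1)*(x + 3)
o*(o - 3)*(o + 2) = o^3 - o^2 - 6*o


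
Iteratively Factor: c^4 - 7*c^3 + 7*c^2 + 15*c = (c - 5)*(c^3 - 2*c^2 - 3*c) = (c - 5)*(c + 1)*(c^2 - 3*c) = (c - 5)*(c - 3)*(c + 1)*(c)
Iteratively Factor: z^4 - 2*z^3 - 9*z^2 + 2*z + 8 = (z - 1)*(z^3 - z^2 - 10*z - 8) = (z - 1)*(z + 1)*(z^2 - 2*z - 8) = (z - 4)*(z - 1)*(z + 1)*(z + 2)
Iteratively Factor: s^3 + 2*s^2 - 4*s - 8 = (s + 2)*(s^2 - 4) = (s - 2)*(s + 2)*(s + 2)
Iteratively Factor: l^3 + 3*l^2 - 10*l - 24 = (l + 2)*(l^2 + l - 12) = (l - 3)*(l + 2)*(l + 4)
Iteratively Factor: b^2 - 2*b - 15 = (b + 3)*(b - 5)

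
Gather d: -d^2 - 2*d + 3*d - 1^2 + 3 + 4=-d^2 + d + 6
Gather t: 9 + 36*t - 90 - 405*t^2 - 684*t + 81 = -405*t^2 - 648*t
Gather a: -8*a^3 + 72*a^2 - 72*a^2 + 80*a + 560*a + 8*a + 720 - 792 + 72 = -8*a^3 + 648*a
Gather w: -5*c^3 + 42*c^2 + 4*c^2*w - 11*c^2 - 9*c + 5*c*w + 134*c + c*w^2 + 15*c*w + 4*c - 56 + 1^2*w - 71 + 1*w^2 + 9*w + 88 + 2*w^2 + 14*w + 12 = -5*c^3 + 31*c^2 + 129*c + w^2*(c + 3) + w*(4*c^2 + 20*c + 24) - 27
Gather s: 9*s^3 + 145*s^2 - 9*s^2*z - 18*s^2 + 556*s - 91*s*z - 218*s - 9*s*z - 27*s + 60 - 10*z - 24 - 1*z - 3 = 9*s^3 + s^2*(127 - 9*z) + s*(311 - 100*z) - 11*z + 33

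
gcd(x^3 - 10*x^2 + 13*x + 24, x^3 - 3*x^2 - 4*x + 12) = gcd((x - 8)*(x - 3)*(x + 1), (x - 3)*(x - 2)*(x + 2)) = x - 3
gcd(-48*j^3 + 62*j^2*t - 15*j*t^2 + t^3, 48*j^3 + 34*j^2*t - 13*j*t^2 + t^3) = 48*j^2 - 14*j*t + t^2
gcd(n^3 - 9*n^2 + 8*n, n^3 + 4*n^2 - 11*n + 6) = n - 1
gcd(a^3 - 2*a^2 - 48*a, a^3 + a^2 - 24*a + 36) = a + 6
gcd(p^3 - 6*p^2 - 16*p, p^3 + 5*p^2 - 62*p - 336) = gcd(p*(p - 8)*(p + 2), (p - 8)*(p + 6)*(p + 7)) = p - 8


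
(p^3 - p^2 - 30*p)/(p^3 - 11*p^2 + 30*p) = (p + 5)/(p - 5)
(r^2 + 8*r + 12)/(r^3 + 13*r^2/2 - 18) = 2/(2*r - 3)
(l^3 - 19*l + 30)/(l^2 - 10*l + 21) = (l^2 + 3*l - 10)/(l - 7)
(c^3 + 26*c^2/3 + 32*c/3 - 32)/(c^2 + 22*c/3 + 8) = (3*c^2 + 8*c - 16)/(3*c + 4)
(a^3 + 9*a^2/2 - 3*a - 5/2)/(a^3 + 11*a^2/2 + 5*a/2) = (a - 1)/a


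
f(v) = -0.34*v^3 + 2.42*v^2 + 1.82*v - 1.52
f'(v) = -1.02*v^2 + 4.84*v + 1.82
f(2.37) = 11.86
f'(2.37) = 7.56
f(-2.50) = 14.37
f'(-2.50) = -16.66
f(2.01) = 9.15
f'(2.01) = 7.43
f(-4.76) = 81.32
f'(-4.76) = -44.33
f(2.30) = 11.33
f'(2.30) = 7.56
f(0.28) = -0.83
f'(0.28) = 3.10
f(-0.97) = -0.70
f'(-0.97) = -3.83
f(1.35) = 4.51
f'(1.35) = 6.50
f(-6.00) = 148.12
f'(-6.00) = -63.94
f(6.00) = 23.08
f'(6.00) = -5.86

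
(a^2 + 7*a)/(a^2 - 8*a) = (a + 7)/(a - 8)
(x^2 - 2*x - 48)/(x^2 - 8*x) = (x + 6)/x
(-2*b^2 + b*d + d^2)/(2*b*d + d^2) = (-b + d)/d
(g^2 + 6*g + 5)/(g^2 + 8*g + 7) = (g + 5)/(g + 7)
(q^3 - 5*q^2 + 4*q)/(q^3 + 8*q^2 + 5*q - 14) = q*(q - 4)/(q^2 + 9*q + 14)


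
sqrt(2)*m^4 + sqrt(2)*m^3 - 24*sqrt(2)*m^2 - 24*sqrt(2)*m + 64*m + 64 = (m - 2*sqrt(2))^2*(m + 4*sqrt(2))*(sqrt(2)*m + sqrt(2))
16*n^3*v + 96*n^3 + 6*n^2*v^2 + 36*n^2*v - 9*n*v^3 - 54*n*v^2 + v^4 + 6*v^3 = (-8*n + v)*(-2*n + v)*(n + v)*(v + 6)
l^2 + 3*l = l*(l + 3)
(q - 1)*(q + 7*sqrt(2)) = q^2 - q + 7*sqrt(2)*q - 7*sqrt(2)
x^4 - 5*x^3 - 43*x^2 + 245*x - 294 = (x - 7)*(x - 3)*(x - 2)*(x + 7)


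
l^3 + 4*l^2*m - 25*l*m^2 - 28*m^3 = (l - 4*m)*(l + m)*(l + 7*m)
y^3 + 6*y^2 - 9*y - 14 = (y - 2)*(y + 1)*(y + 7)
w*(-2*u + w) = -2*u*w + w^2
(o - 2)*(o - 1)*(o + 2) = o^3 - o^2 - 4*o + 4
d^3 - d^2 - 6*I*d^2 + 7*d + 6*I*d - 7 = (d - 1)*(d - 7*I)*(d + I)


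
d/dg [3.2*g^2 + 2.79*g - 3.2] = 6.4*g + 2.79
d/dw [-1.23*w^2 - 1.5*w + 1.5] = -2.46*w - 1.5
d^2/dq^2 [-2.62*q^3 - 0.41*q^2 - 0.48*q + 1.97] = -15.72*q - 0.82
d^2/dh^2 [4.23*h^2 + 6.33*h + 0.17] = 8.46000000000000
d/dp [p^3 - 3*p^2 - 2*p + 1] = 3*p^2 - 6*p - 2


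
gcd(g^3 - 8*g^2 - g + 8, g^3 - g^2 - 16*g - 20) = 1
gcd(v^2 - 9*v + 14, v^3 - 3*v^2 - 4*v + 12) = v - 2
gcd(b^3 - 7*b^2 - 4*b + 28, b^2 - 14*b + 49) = b - 7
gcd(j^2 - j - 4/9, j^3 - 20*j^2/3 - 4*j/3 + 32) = 1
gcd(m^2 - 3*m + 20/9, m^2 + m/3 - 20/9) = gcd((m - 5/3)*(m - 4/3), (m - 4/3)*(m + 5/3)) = m - 4/3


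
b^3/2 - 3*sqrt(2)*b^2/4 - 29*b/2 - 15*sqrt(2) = (b/2 + sqrt(2))*(b - 5*sqrt(2))*(b + 3*sqrt(2)/2)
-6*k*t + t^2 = t*(-6*k + t)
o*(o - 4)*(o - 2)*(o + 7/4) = o^4 - 17*o^3/4 - 5*o^2/2 + 14*o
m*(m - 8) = m^2 - 8*m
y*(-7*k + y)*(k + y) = -7*k^2*y - 6*k*y^2 + y^3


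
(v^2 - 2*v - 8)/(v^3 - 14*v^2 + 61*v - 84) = (v + 2)/(v^2 - 10*v + 21)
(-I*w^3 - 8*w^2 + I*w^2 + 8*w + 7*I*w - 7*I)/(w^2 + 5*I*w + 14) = (-I*w^3 + w^2*(-8 + I) + w*(8 + 7*I) - 7*I)/(w^2 + 5*I*w + 14)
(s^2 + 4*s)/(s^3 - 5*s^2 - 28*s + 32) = s/(s^2 - 9*s + 8)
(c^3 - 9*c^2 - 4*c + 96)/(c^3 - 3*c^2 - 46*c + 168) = (c^2 - 5*c - 24)/(c^2 + c - 42)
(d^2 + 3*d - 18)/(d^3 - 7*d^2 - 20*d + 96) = (d + 6)/(d^2 - 4*d - 32)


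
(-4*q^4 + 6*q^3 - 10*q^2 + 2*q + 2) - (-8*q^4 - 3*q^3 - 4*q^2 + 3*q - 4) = 4*q^4 + 9*q^3 - 6*q^2 - q + 6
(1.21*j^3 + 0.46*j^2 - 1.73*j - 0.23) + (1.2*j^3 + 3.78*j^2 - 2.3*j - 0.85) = 2.41*j^3 + 4.24*j^2 - 4.03*j - 1.08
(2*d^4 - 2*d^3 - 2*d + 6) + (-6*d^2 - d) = 2*d^4 - 2*d^3 - 6*d^2 - 3*d + 6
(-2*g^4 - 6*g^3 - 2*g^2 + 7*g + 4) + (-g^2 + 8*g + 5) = -2*g^4 - 6*g^3 - 3*g^2 + 15*g + 9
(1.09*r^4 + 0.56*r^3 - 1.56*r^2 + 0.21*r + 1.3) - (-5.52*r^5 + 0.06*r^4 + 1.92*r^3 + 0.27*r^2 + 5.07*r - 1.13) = 5.52*r^5 + 1.03*r^4 - 1.36*r^3 - 1.83*r^2 - 4.86*r + 2.43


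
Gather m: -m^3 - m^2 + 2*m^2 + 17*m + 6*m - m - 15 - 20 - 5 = -m^3 + m^2 + 22*m - 40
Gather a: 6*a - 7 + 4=6*a - 3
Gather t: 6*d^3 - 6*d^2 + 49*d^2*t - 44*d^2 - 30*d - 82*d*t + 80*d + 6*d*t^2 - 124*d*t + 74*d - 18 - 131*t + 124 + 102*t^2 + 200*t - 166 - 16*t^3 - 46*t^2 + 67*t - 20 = 6*d^3 - 50*d^2 + 124*d - 16*t^3 + t^2*(6*d + 56) + t*(49*d^2 - 206*d + 136) - 80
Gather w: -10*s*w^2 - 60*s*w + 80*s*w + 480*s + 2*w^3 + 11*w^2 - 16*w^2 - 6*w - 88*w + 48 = 480*s + 2*w^3 + w^2*(-10*s - 5) + w*(20*s - 94) + 48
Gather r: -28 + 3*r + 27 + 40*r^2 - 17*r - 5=40*r^2 - 14*r - 6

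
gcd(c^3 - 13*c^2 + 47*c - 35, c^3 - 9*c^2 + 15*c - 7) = c^2 - 8*c + 7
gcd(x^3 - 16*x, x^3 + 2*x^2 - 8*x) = x^2 + 4*x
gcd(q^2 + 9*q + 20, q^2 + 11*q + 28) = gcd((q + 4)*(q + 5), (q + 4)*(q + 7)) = q + 4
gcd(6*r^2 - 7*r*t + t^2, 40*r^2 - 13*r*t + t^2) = 1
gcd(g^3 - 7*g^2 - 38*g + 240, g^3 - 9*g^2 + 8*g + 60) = g - 5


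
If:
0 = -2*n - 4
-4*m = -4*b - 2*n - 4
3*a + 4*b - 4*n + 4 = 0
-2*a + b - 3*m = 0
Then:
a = 12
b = -12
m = -12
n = -2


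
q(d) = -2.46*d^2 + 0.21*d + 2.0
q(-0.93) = -0.32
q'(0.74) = -3.43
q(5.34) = -67.03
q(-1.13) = -1.38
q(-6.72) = -110.50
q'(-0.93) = 4.79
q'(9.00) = -44.07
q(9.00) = -195.37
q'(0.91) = -4.27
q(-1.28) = -2.30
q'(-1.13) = 5.77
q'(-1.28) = 6.51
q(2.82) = -16.97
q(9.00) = -195.37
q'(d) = 0.21 - 4.92*d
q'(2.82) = -13.66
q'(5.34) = -26.06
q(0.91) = 0.15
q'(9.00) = -44.07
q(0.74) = 0.81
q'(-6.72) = 33.27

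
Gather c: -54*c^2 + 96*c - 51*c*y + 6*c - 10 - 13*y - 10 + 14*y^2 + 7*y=-54*c^2 + c*(102 - 51*y) + 14*y^2 - 6*y - 20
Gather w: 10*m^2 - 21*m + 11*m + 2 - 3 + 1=10*m^2 - 10*m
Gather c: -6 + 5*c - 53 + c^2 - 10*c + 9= c^2 - 5*c - 50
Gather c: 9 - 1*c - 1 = 8 - c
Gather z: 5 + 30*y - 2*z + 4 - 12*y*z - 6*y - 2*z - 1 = 24*y + z*(-12*y - 4) + 8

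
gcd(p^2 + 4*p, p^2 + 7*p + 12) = p + 4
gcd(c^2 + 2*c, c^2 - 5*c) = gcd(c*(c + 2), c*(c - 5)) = c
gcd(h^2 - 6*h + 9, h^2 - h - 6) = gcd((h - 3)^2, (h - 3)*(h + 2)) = h - 3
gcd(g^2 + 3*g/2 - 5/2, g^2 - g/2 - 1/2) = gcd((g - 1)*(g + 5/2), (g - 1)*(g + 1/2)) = g - 1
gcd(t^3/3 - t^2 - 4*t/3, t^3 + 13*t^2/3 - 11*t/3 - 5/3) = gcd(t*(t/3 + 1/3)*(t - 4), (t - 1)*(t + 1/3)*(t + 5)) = 1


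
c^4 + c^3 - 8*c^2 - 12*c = c*(c - 3)*(c + 2)^2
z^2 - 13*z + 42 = (z - 7)*(z - 6)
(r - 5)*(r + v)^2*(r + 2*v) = r^4 + 4*r^3*v - 5*r^3 + 5*r^2*v^2 - 20*r^2*v + 2*r*v^3 - 25*r*v^2 - 10*v^3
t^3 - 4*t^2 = t^2*(t - 4)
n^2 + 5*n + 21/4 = (n + 3/2)*(n + 7/2)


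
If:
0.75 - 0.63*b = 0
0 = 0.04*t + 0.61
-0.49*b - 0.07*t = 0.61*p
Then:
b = 1.19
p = 0.79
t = -15.25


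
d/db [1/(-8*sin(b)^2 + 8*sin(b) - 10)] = 2*(sin(2*b) - cos(b))/(-4*sin(b) - 2*cos(2*b) + 7)^2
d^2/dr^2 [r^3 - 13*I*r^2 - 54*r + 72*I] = 6*r - 26*I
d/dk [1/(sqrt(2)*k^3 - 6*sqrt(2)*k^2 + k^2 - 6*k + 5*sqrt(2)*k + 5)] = (-3*sqrt(2)*k^2 - 2*k + 12*sqrt(2)*k - 5*sqrt(2) + 6)/(sqrt(2)*k^3 - 6*sqrt(2)*k^2 + k^2 - 6*k + 5*sqrt(2)*k + 5)^2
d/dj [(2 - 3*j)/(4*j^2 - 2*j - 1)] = (12*j^2 - 16*j + 7)/(16*j^4 - 16*j^3 - 4*j^2 + 4*j + 1)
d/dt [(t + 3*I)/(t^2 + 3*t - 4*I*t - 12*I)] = (t^2 + 3*t - 4*I*t - (t + 3*I)*(2*t + 3 - 4*I) - 12*I)/(t^2 + 3*t - 4*I*t - 12*I)^2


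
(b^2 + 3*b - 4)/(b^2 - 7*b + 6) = (b + 4)/(b - 6)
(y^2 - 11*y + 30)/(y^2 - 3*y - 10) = (y - 6)/(y + 2)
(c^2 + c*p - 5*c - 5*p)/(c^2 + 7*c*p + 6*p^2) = (c - 5)/(c + 6*p)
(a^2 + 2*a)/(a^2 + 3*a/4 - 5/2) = 4*a/(4*a - 5)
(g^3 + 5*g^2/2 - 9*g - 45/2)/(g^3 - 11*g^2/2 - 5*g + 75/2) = (g + 3)/(g - 5)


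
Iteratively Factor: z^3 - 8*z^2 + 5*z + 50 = (z - 5)*(z^2 - 3*z - 10) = (z - 5)^2*(z + 2)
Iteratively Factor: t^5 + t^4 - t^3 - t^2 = (t - 1)*(t^4 + 2*t^3 + t^2) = (t - 1)*(t + 1)*(t^3 + t^2) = t*(t - 1)*(t + 1)*(t^2 + t) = t^2*(t - 1)*(t + 1)*(t + 1)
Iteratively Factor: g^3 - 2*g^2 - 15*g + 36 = (g + 4)*(g^2 - 6*g + 9) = (g - 3)*(g + 4)*(g - 3)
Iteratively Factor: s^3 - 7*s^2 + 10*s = (s)*(s^2 - 7*s + 10) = s*(s - 2)*(s - 5)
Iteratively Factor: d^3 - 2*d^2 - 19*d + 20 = (d - 1)*(d^2 - d - 20) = (d - 5)*(d - 1)*(d + 4)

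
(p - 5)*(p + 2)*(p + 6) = p^3 + 3*p^2 - 28*p - 60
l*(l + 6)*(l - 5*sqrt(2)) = l^3 - 5*sqrt(2)*l^2 + 6*l^2 - 30*sqrt(2)*l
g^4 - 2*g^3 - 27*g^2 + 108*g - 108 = (g - 3)^2*(g - 2)*(g + 6)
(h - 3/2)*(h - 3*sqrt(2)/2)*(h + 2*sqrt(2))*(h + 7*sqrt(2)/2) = h^4 - 3*h^3/2 + 4*sqrt(2)*h^3 - 6*sqrt(2)*h^2 - 5*h^2/2 - 21*sqrt(2)*h + 15*h/4 + 63*sqrt(2)/2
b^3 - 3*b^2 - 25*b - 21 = (b - 7)*(b + 1)*(b + 3)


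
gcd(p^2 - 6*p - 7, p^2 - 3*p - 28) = p - 7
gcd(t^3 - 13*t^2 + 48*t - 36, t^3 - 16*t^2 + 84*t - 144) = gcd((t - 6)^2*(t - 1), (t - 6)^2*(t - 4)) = t^2 - 12*t + 36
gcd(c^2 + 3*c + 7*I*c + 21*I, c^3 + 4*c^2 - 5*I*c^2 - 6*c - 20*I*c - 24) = 1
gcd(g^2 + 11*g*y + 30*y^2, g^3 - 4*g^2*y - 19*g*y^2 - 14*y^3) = 1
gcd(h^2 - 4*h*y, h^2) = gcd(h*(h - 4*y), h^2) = h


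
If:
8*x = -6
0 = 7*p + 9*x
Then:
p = 27/28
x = -3/4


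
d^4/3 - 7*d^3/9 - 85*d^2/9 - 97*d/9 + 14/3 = (d/3 + 1)*(d - 7)*(d - 1/3)*(d + 2)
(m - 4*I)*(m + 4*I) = m^2 + 16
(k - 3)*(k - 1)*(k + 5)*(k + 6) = k^4 + 7*k^3 - 11*k^2 - 87*k + 90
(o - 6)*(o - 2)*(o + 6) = o^3 - 2*o^2 - 36*o + 72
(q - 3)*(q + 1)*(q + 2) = q^3 - 7*q - 6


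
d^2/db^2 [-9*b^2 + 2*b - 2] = -18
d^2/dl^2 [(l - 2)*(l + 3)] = 2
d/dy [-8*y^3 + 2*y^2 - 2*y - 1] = -24*y^2 + 4*y - 2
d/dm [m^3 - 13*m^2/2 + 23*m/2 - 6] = 3*m^2 - 13*m + 23/2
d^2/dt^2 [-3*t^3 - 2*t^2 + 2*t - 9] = -18*t - 4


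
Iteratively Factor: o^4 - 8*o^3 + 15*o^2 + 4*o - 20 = (o + 1)*(o^3 - 9*o^2 + 24*o - 20) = (o - 2)*(o + 1)*(o^2 - 7*o + 10) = (o - 5)*(o - 2)*(o + 1)*(o - 2)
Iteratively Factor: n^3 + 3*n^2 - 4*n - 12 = (n + 3)*(n^2 - 4) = (n - 2)*(n + 3)*(n + 2)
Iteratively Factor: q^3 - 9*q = (q)*(q^2 - 9) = q*(q - 3)*(q + 3)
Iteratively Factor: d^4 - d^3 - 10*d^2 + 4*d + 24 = (d - 2)*(d^3 + d^2 - 8*d - 12) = (d - 3)*(d - 2)*(d^2 + 4*d + 4) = (d - 3)*(d - 2)*(d + 2)*(d + 2)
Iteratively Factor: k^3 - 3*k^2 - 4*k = (k - 4)*(k^2 + k) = (k - 4)*(k + 1)*(k)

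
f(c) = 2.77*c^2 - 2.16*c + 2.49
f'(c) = 5.54*c - 2.16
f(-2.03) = 18.29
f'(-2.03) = -13.41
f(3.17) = 23.48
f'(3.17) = 15.40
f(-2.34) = 22.71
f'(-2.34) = -15.12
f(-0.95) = 7.04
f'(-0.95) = -7.42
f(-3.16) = 36.98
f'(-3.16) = -19.67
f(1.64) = 6.40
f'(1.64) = 6.93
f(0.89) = 2.76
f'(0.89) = 2.77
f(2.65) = 16.22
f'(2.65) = 12.52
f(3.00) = 20.94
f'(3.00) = 14.46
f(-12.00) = 427.29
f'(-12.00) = -68.64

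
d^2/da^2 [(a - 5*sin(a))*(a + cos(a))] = 5*a*sin(a) - a*cos(a) - 2*sin(a) + 10*sin(2*a) - 10*cos(a) + 2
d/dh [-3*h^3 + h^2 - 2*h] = -9*h^2 + 2*h - 2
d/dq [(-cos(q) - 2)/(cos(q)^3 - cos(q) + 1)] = -(3*cos(q)/2 + 3*cos(2*q) + cos(3*q)/2)*sin(q)/(sin(q)^2*cos(q) - 1)^2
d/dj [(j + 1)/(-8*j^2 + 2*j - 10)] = (-4*j^2 + j + (j + 1)*(8*j - 1) - 5)/(2*(4*j^2 - j + 5)^2)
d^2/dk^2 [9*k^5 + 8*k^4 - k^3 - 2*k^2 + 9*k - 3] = 180*k^3 + 96*k^2 - 6*k - 4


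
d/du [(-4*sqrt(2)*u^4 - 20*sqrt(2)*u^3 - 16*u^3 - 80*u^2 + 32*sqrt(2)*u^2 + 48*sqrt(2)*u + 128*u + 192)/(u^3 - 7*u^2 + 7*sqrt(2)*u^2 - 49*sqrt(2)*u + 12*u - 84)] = 4*(-sqrt(2)*u^6 - 28*u^5 + 14*sqrt(2)*u^5 - 37*sqrt(2)*u^4 + 272*u^4 + 820*u^3 + 584*sqrt(2)*u^3 - 104*u^2 + 2196*sqrt(2)*u^2 - 2016*sqrt(2)*u + 4032*u - 3264 + 1344*sqrt(2))/(u^6 - 14*u^5 + 14*sqrt(2)*u^5 - 196*sqrt(2)*u^4 + 171*u^4 - 1708*u^3 + 854*sqrt(2)*u^3 - 2352*sqrt(2)*u^2 + 6122*u^2 - 2016*u + 8232*sqrt(2)*u + 7056)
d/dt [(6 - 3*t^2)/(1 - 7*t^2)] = 78*t/(7*t^2 - 1)^2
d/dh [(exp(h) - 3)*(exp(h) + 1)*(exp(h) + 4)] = (3*exp(2*h) + 4*exp(h) - 11)*exp(h)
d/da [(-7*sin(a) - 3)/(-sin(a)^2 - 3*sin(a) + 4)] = (-6*sin(a) + 7*cos(a)^2 - 44)*cos(a)/((sin(a) - 1)^2*(sin(a) + 4)^2)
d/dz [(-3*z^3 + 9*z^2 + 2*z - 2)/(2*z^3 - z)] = (-18*z^4 - 2*z^3 + 3*z^2 - 2)/(4*z^6 - 4*z^4 + z^2)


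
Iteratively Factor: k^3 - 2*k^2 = (k - 2)*(k^2) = k*(k - 2)*(k)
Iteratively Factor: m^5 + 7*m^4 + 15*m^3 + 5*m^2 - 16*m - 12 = (m + 2)*(m^4 + 5*m^3 + 5*m^2 - 5*m - 6) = (m + 2)*(m + 3)*(m^3 + 2*m^2 - m - 2) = (m + 1)*(m + 2)*(m + 3)*(m^2 + m - 2) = (m - 1)*(m + 1)*(m + 2)*(m + 3)*(m + 2)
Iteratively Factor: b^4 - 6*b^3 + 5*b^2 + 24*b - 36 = (b + 2)*(b^3 - 8*b^2 + 21*b - 18) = (b - 3)*(b + 2)*(b^2 - 5*b + 6) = (b - 3)*(b - 2)*(b + 2)*(b - 3)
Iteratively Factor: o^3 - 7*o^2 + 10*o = (o - 5)*(o^2 - 2*o) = o*(o - 5)*(o - 2)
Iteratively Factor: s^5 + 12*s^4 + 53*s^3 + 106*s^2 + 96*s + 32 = (s + 1)*(s^4 + 11*s^3 + 42*s^2 + 64*s + 32) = (s + 1)^2*(s^3 + 10*s^2 + 32*s + 32) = (s + 1)^2*(s + 2)*(s^2 + 8*s + 16) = (s + 1)^2*(s + 2)*(s + 4)*(s + 4)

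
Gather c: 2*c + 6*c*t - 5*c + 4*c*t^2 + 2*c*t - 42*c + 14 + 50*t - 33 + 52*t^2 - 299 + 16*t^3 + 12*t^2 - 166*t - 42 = c*(4*t^2 + 8*t - 45) + 16*t^3 + 64*t^2 - 116*t - 360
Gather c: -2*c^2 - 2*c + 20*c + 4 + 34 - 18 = -2*c^2 + 18*c + 20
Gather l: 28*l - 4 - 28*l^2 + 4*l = -28*l^2 + 32*l - 4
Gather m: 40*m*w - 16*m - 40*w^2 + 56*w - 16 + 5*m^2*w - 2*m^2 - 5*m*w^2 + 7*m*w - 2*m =m^2*(5*w - 2) + m*(-5*w^2 + 47*w - 18) - 40*w^2 + 56*w - 16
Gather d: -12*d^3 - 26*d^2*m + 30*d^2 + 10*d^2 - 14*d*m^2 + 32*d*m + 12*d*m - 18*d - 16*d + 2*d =-12*d^3 + d^2*(40 - 26*m) + d*(-14*m^2 + 44*m - 32)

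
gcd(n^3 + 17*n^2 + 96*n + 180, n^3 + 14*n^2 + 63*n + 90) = n^2 + 11*n + 30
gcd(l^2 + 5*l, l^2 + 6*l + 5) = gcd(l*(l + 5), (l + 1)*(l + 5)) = l + 5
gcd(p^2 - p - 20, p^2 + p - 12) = p + 4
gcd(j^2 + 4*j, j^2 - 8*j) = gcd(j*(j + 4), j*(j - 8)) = j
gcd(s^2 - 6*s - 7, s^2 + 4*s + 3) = s + 1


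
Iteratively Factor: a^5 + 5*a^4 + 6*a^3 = (a + 3)*(a^4 + 2*a^3) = (a + 2)*(a + 3)*(a^3) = a*(a + 2)*(a + 3)*(a^2) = a^2*(a + 2)*(a + 3)*(a)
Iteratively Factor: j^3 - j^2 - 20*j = (j - 5)*(j^2 + 4*j) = j*(j - 5)*(j + 4)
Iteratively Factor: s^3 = (s)*(s^2) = s^2*(s)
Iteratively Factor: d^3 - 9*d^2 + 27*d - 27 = (d - 3)*(d^2 - 6*d + 9) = (d - 3)^2*(d - 3)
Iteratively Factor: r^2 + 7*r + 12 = (r + 3)*(r + 4)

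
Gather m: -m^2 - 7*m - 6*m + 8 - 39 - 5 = -m^2 - 13*m - 36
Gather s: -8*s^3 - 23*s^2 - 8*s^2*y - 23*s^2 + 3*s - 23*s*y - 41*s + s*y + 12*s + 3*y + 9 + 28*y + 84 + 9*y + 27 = -8*s^3 + s^2*(-8*y - 46) + s*(-22*y - 26) + 40*y + 120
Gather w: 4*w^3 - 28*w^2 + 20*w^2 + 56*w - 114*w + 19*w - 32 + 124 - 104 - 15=4*w^3 - 8*w^2 - 39*w - 27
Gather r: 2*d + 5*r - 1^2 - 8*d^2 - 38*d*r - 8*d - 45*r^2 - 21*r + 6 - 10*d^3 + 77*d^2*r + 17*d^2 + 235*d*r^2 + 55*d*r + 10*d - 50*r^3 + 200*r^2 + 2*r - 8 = -10*d^3 + 9*d^2 + 4*d - 50*r^3 + r^2*(235*d + 155) + r*(77*d^2 + 17*d - 14) - 3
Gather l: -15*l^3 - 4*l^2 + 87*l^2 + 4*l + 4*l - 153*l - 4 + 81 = -15*l^3 + 83*l^2 - 145*l + 77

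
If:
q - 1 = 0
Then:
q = 1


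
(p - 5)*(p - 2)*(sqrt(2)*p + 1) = sqrt(2)*p^3 - 7*sqrt(2)*p^2 + p^2 - 7*p + 10*sqrt(2)*p + 10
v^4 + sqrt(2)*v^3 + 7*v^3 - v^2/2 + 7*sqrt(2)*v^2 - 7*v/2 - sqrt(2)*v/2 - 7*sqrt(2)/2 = (v + 7)*(v - sqrt(2)/2)*(v + sqrt(2)/2)*(v + sqrt(2))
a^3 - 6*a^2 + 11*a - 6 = (a - 3)*(a - 2)*(a - 1)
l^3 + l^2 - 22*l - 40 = (l - 5)*(l + 2)*(l + 4)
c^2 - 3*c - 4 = (c - 4)*(c + 1)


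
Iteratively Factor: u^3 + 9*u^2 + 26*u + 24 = (u + 4)*(u^2 + 5*u + 6) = (u + 2)*(u + 4)*(u + 3)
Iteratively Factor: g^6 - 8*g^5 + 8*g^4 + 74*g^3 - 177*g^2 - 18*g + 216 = (g + 3)*(g^5 - 11*g^4 + 41*g^3 - 49*g^2 - 30*g + 72) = (g - 4)*(g + 3)*(g^4 - 7*g^3 + 13*g^2 + 3*g - 18) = (g - 4)*(g - 3)*(g + 3)*(g^3 - 4*g^2 + g + 6) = (g - 4)*(g - 3)*(g - 2)*(g + 3)*(g^2 - 2*g - 3) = (g - 4)*(g - 3)*(g - 2)*(g + 1)*(g + 3)*(g - 3)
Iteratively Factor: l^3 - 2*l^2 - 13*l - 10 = (l - 5)*(l^2 + 3*l + 2) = (l - 5)*(l + 1)*(l + 2)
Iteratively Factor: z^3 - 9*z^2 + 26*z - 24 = (z - 4)*(z^2 - 5*z + 6) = (z - 4)*(z - 3)*(z - 2)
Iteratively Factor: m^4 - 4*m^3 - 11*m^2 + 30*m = (m)*(m^3 - 4*m^2 - 11*m + 30) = m*(m + 3)*(m^2 - 7*m + 10) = m*(m - 5)*(m + 3)*(m - 2)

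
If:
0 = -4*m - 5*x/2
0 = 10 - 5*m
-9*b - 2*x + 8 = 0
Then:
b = 8/5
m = 2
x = -16/5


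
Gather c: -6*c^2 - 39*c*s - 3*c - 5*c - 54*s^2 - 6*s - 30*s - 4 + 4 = -6*c^2 + c*(-39*s - 8) - 54*s^2 - 36*s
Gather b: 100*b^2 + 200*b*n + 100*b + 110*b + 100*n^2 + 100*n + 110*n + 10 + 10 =100*b^2 + b*(200*n + 210) + 100*n^2 + 210*n + 20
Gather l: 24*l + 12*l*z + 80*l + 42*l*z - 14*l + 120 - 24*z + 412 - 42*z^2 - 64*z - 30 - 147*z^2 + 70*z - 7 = l*(54*z + 90) - 189*z^2 - 18*z + 495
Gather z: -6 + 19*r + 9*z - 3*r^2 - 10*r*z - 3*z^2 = -3*r^2 + 19*r - 3*z^2 + z*(9 - 10*r) - 6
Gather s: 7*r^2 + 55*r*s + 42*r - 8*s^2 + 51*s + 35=7*r^2 + 42*r - 8*s^2 + s*(55*r + 51) + 35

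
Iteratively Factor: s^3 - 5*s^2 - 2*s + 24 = (s - 4)*(s^2 - s - 6) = (s - 4)*(s + 2)*(s - 3)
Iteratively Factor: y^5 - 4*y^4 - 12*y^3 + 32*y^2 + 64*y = (y - 4)*(y^4 - 12*y^2 - 16*y) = (y - 4)*(y + 2)*(y^3 - 2*y^2 - 8*y) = y*(y - 4)*(y + 2)*(y^2 - 2*y - 8) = y*(y - 4)*(y + 2)^2*(y - 4)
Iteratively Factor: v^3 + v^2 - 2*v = (v)*(v^2 + v - 2) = v*(v + 2)*(v - 1)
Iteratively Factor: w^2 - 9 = (w - 3)*(w + 3)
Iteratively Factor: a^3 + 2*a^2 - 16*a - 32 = (a - 4)*(a^2 + 6*a + 8) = (a - 4)*(a + 4)*(a + 2)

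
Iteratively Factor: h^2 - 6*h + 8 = (h - 4)*(h - 2)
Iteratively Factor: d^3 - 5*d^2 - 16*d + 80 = (d - 5)*(d^2 - 16) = (d - 5)*(d - 4)*(d + 4)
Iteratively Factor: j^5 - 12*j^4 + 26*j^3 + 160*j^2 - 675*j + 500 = (j - 5)*(j^4 - 7*j^3 - 9*j^2 + 115*j - 100) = (j - 5)*(j - 1)*(j^3 - 6*j^2 - 15*j + 100) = (j - 5)*(j - 1)*(j + 4)*(j^2 - 10*j + 25) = (j - 5)^2*(j - 1)*(j + 4)*(j - 5)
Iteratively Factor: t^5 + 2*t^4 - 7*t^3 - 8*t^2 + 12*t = (t + 2)*(t^4 - 7*t^2 + 6*t) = (t - 1)*(t + 2)*(t^3 + t^2 - 6*t) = (t - 2)*(t - 1)*(t + 2)*(t^2 + 3*t) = t*(t - 2)*(t - 1)*(t + 2)*(t + 3)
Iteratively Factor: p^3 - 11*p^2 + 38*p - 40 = (p - 4)*(p^2 - 7*p + 10) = (p - 4)*(p - 2)*(p - 5)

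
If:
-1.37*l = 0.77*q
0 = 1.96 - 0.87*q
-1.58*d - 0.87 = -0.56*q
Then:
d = 0.25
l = -1.27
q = 2.25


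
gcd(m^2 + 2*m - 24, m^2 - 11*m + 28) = m - 4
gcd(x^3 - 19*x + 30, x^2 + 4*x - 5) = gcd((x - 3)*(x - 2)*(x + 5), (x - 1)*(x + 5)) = x + 5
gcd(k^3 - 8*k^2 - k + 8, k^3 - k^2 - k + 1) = k^2 - 1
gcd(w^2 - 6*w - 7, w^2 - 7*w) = w - 7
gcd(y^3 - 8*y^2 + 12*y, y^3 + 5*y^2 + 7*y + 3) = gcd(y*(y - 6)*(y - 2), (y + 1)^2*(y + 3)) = 1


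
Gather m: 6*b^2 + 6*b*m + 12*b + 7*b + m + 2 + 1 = 6*b^2 + 19*b + m*(6*b + 1) + 3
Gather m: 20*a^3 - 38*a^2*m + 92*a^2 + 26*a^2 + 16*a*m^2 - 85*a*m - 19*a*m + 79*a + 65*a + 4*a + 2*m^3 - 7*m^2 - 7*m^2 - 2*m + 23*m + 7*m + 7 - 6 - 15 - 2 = 20*a^3 + 118*a^2 + 148*a + 2*m^3 + m^2*(16*a - 14) + m*(-38*a^2 - 104*a + 28) - 16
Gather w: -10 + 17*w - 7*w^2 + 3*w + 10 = -7*w^2 + 20*w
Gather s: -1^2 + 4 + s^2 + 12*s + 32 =s^2 + 12*s + 35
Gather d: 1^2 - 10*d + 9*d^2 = 9*d^2 - 10*d + 1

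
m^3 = m^3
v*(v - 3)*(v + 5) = v^3 + 2*v^2 - 15*v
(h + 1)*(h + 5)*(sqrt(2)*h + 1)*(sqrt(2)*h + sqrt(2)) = 2*h^4 + sqrt(2)*h^3 + 14*h^3 + 7*sqrt(2)*h^2 + 22*h^2 + 10*h + 11*sqrt(2)*h + 5*sqrt(2)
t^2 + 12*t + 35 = (t + 5)*(t + 7)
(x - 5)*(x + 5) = x^2 - 25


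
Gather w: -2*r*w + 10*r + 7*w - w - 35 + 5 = 10*r + w*(6 - 2*r) - 30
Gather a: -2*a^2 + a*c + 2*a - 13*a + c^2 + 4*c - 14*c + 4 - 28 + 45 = -2*a^2 + a*(c - 11) + c^2 - 10*c + 21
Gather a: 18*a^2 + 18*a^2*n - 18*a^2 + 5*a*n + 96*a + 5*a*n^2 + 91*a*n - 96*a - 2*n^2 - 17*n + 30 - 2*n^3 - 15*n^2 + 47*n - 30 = 18*a^2*n + a*(5*n^2 + 96*n) - 2*n^3 - 17*n^2 + 30*n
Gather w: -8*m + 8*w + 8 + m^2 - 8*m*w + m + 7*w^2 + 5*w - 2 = m^2 - 7*m + 7*w^2 + w*(13 - 8*m) + 6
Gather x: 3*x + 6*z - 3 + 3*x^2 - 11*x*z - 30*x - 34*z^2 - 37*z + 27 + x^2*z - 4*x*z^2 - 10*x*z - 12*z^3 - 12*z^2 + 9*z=x^2*(z + 3) + x*(-4*z^2 - 21*z - 27) - 12*z^3 - 46*z^2 - 22*z + 24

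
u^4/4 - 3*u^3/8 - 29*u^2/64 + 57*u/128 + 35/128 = (u/4 + 1/4)*(u - 7/4)*(u - 5/4)*(u + 1/2)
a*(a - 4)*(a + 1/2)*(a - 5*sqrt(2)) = a^4 - 5*sqrt(2)*a^3 - 7*a^3/2 - 2*a^2 + 35*sqrt(2)*a^2/2 + 10*sqrt(2)*a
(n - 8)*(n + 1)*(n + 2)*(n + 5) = n^4 - 47*n^2 - 126*n - 80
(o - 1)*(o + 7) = o^2 + 6*o - 7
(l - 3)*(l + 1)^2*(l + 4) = l^4 + 3*l^3 - 9*l^2 - 23*l - 12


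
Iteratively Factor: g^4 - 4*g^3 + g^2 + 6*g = (g)*(g^3 - 4*g^2 + g + 6) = g*(g - 2)*(g^2 - 2*g - 3) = g*(g - 3)*(g - 2)*(g + 1)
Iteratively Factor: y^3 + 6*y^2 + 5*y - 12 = (y + 4)*(y^2 + 2*y - 3) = (y - 1)*(y + 4)*(y + 3)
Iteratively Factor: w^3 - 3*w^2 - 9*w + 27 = (w + 3)*(w^2 - 6*w + 9) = (w - 3)*(w + 3)*(w - 3)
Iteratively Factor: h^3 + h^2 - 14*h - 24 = (h + 2)*(h^2 - h - 12) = (h - 4)*(h + 2)*(h + 3)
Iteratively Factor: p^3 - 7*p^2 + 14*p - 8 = (p - 1)*(p^2 - 6*p + 8) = (p - 2)*(p - 1)*(p - 4)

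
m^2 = m^2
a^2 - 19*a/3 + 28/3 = (a - 4)*(a - 7/3)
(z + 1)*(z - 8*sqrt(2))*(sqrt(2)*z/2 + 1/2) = sqrt(2)*z^3/2 - 15*z^2/2 + sqrt(2)*z^2/2 - 15*z/2 - 4*sqrt(2)*z - 4*sqrt(2)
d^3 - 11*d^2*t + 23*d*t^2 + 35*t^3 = (d - 7*t)*(d - 5*t)*(d + t)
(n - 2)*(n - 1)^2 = n^3 - 4*n^2 + 5*n - 2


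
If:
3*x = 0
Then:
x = 0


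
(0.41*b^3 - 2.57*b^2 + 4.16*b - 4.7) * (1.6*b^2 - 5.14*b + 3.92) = 0.656*b^5 - 6.2194*b^4 + 21.473*b^3 - 38.9768*b^2 + 40.4652*b - 18.424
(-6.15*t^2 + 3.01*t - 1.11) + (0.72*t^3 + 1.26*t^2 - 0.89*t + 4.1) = 0.72*t^3 - 4.89*t^2 + 2.12*t + 2.99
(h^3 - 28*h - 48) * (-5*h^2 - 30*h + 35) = -5*h^5 - 30*h^4 + 175*h^3 + 1080*h^2 + 460*h - 1680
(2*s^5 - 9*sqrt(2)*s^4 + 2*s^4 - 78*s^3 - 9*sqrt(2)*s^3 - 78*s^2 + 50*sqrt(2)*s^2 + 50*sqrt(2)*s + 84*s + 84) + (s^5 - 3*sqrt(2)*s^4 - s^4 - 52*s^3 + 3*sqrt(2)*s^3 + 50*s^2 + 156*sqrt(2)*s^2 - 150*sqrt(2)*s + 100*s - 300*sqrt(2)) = 3*s^5 - 12*sqrt(2)*s^4 + s^4 - 130*s^3 - 6*sqrt(2)*s^3 - 28*s^2 + 206*sqrt(2)*s^2 - 100*sqrt(2)*s + 184*s - 300*sqrt(2) + 84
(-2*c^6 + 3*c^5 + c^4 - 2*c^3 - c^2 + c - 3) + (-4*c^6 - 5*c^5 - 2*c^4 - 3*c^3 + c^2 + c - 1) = -6*c^6 - 2*c^5 - c^4 - 5*c^3 + 2*c - 4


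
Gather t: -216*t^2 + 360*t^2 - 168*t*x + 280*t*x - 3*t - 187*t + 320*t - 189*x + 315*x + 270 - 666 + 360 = 144*t^2 + t*(112*x + 130) + 126*x - 36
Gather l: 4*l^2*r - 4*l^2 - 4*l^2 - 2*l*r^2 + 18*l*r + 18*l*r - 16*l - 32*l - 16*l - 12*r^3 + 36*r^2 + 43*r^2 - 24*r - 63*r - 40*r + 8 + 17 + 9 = l^2*(4*r - 8) + l*(-2*r^2 + 36*r - 64) - 12*r^3 + 79*r^2 - 127*r + 34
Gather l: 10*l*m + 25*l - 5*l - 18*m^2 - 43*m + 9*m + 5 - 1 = l*(10*m + 20) - 18*m^2 - 34*m + 4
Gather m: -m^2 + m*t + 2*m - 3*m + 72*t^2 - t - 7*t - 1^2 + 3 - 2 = -m^2 + m*(t - 1) + 72*t^2 - 8*t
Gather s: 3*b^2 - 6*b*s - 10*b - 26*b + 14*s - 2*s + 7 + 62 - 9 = 3*b^2 - 36*b + s*(12 - 6*b) + 60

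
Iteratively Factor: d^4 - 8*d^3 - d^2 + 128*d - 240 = (d + 4)*(d^3 - 12*d^2 + 47*d - 60) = (d - 3)*(d + 4)*(d^2 - 9*d + 20) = (d - 5)*(d - 3)*(d + 4)*(d - 4)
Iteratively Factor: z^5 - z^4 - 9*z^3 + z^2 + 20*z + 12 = (z + 1)*(z^4 - 2*z^3 - 7*z^2 + 8*z + 12) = (z + 1)^2*(z^3 - 3*z^2 - 4*z + 12) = (z + 1)^2*(z + 2)*(z^2 - 5*z + 6) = (z - 2)*(z + 1)^2*(z + 2)*(z - 3)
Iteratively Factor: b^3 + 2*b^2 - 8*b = (b + 4)*(b^2 - 2*b) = (b - 2)*(b + 4)*(b)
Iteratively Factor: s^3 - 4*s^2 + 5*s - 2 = (s - 2)*(s^2 - 2*s + 1) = (s - 2)*(s - 1)*(s - 1)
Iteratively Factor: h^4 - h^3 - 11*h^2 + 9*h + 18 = (h + 1)*(h^3 - 2*h^2 - 9*h + 18) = (h - 2)*(h + 1)*(h^2 - 9) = (h - 2)*(h + 1)*(h + 3)*(h - 3)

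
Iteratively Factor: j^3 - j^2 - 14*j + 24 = (j - 2)*(j^2 + j - 12) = (j - 2)*(j + 4)*(j - 3)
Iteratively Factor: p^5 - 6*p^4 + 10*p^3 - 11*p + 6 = (p - 3)*(p^4 - 3*p^3 + p^2 + 3*p - 2) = (p - 3)*(p - 1)*(p^3 - 2*p^2 - p + 2) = (p - 3)*(p - 1)^2*(p^2 - p - 2) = (p - 3)*(p - 2)*(p - 1)^2*(p + 1)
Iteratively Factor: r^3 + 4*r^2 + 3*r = (r + 3)*(r^2 + r) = (r + 1)*(r + 3)*(r)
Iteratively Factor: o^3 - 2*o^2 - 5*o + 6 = (o + 2)*(o^2 - 4*o + 3) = (o - 3)*(o + 2)*(o - 1)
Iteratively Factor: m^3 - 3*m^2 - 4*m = (m - 4)*(m^2 + m) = (m - 4)*(m + 1)*(m)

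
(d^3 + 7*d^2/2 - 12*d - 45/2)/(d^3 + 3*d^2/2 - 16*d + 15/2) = (2*d + 3)/(2*d - 1)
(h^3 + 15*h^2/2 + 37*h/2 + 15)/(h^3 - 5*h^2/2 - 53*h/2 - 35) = (h + 3)/(h - 7)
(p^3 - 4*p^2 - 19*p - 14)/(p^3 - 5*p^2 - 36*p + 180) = (p^3 - 4*p^2 - 19*p - 14)/(p^3 - 5*p^2 - 36*p + 180)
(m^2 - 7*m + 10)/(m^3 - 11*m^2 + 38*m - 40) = 1/(m - 4)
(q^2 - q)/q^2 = (q - 1)/q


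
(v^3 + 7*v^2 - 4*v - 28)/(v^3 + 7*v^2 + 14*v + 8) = (v^2 + 5*v - 14)/(v^2 + 5*v + 4)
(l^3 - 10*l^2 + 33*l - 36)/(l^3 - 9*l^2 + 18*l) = (l^2 - 7*l + 12)/(l*(l - 6))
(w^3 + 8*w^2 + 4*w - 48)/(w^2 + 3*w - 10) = (w^2 + 10*w + 24)/(w + 5)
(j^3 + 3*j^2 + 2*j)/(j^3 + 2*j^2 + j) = (j + 2)/(j + 1)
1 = 1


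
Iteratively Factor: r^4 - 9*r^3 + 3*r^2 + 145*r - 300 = (r - 5)*(r^3 - 4*r^2 - 17*r + 60) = (r - 5)^2*(r^2 + r - 12) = (r - 5)^2*(r + 4)*(r - 3)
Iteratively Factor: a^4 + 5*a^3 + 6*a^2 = (a + 2)*(a^3 + 3*a^2) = (a + 2)*(a + 3)*(a^2) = a*(a + 2)*(a + 3)*(a)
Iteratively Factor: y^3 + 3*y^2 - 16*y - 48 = (y + 4)*(y^2 - y - 12) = (y + 3)*(y + 4)*(y - 4)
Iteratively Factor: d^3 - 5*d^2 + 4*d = (d)*(d^2 - 5*d + 4) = d*(d - 4)*(d - 1)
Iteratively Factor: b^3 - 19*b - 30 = (b + 3)*(b^2 - 3*b - 10) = (b - 5)*(b + 3)*(b + 2)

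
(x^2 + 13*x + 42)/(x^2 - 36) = (x + 7)/(x - 6)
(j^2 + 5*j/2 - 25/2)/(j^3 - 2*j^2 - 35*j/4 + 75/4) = 2*(j + 5)/(2*j^2 + j - 15)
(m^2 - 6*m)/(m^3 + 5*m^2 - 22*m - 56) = m*(m - 6)/(m^3 + 5*m^2 - 22*m - 56)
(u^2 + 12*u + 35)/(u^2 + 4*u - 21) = (u + 5)/(u - 3)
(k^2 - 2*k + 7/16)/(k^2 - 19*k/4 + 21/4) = (k - 1/4)/(k - 3)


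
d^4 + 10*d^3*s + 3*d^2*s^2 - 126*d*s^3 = d*(d - 3*s)*(d + 6*s)*(d + 7*s)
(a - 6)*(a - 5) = a^2 - 11*a + 30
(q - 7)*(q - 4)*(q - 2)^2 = q^4 - 15*q^3 + 76*q^2 - 156*q + 112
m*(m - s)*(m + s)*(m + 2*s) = m^4 + 2*m^3*s - m^2*s^2 - 2*m*s^3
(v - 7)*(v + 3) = v^2 - 4*v - 21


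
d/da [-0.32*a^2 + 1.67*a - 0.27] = 1.67 - 0.64*a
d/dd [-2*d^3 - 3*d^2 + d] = -6*d^2 - 6*d + 1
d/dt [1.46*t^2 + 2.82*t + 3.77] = 2.92*t + 2.82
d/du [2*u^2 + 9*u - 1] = 4*u + 9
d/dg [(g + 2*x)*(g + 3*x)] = 2*g + 5*x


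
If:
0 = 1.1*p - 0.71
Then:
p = 0.65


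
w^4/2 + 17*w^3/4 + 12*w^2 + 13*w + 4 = (w/2 + 1)*(w + 1/2)*(w + 2)*(w + 4)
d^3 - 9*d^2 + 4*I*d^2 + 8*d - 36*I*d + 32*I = (d - 8)*(d - 1)*(d + 4*I)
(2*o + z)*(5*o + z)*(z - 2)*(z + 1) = 10*o^2*z^2 - 10*o^2*z - 20*o^2 + 7*o*z^3 - 7*o*z^2 - 14*o*z + z^4 - z^3 - 2*z^2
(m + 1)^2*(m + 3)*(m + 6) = m^4 + 11*m^3 + 37*m^2 + 45*m + 18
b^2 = b^2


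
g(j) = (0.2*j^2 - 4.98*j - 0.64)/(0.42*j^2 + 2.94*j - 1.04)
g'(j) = (-0.84*j - 2.94)*(0.2*j^2 - 4.98*j - 0.64)/(0.42*j^2 + 2.94*j - 1.04)^2 + (0.4*j - 4.98)/(0.42*j^2 + 2.94*j - 1.04) = (2.6796*j^2 + 0.121599999999999*j + 7.0608)/(0.1764*j^4 + 2.4696*j^3 + 7.77*j^2 - 6.1152*j + 1.0816)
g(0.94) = -2.46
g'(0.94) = 2.17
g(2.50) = -1.33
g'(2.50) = 0.30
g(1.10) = -2.17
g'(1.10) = 1.43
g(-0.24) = -0.33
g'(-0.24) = 2.43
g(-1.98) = -1.92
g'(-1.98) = 0.64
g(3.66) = -1.05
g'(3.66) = 0.18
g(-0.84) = -1.15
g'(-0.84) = 0.86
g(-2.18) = -2.05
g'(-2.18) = 0.66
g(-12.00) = 3.64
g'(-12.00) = 0.67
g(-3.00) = -2.65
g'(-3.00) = 0.83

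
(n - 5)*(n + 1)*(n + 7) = n^3 + 3*n^2 - 33*n - 35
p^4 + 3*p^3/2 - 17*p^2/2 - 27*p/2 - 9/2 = (p - 3)*(p + 1/2)*(p + 1)*(p + 3)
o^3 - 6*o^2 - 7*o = o*(o - 7)*(o + 1)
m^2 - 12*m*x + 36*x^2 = (m - 6*x)^2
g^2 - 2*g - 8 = (g - 4)*(g + 2)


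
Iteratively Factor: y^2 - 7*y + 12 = (y - 4)*(y - 3)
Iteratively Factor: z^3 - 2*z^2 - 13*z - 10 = (z + 2)*(z^2 - 4*z - 5) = (z + 1)*(z + 2)*(z - 5)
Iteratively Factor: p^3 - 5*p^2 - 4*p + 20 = (p - 2)*(p^2 - 3*p - 10) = (p - 2)*(p + 2)*(p - 5)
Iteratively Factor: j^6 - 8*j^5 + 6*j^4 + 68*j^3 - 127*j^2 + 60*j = (j - 4)*(j^5 - 4*j^4 - 10*j^3 + 28*j^2 - 15*j) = (j - 4)*(j - 1)*(j^4 - 3*j^3 - 13*j^2 + 15*j) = (j - 5)*(j - 4)*(j - 1)*(j^3 + 2*j^2 - 3*j) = (j - 5)*(j - 4)*(j - 1)*(j + 3)*(j^2 - j) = (j - 5)*(j - 4)*(j - 1)^2*(j + 3)*(j)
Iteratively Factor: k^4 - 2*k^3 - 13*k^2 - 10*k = (k + 2)*(k^3 - 4*k^2 - 5*k) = (k - 5)*(k + 2)*(k^2 + k) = (k - 5)*(k + 1)*(k + 2)*(k)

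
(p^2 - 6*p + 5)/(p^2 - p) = (p - 5)/p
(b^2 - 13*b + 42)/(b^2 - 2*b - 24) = (b - 7)/(b + 4)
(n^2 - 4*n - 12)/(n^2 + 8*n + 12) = (n - 6)/(n + 6)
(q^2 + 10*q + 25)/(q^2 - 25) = (q + 5)/(q - 5)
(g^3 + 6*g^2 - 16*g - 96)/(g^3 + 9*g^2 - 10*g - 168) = (g + 4)/(g + 7)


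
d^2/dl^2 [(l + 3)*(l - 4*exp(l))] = -4*l*exp(l) - 20*exp(l) + 2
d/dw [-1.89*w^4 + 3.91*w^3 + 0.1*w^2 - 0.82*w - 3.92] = -7.56*w^3 + 11.73*w^2 + 0.2*w - 0.82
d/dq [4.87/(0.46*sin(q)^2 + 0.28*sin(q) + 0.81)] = -(4.4804*sin(q) + 1.3636)*cos(q)/(0.46*sin(q)^2 + 0.28*sin(q) + 0.81)^2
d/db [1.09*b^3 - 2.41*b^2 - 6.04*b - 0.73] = 3.27*b^2 - 4.82*b - 6.04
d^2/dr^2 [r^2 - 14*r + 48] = 2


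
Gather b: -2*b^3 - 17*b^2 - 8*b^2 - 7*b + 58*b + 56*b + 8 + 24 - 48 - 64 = -2*b^3 - 25*b^2 + 107*b - 80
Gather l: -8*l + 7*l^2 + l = 7*l^2 - 7*l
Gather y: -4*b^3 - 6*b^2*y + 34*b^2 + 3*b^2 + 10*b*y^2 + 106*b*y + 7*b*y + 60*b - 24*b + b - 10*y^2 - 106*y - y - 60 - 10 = -4*b^3 + 37*b^2 + 37*b + y^2*(10*b - 10) + y*(-6*b^2 + 113*b - 107) - 70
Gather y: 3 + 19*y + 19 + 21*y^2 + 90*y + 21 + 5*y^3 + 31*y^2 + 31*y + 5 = 5*y^3 + 52*y^2 + 140*y + 48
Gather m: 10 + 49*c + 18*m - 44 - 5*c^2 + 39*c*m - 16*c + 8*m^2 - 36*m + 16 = -5*c^2 + 33*c + 8*m^2 + m*(39*c - 18) - 18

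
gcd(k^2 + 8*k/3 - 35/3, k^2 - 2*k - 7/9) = k - 7/3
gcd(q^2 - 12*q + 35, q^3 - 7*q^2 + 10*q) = q - 5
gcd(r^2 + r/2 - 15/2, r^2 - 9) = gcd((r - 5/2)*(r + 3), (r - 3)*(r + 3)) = r + 3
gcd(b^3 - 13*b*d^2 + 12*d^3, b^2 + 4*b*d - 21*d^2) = b - 3*d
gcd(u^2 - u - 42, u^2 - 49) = u - 7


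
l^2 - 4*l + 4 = (l - 2)^2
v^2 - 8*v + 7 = (v - 7)*(v - 1)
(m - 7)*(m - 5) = m^2 - 12*m + 35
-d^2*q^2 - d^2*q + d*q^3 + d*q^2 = q*(-d + q)*(d*q + d)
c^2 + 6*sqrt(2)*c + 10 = (c + sqrt(2))*(c + 5*sqrt(2))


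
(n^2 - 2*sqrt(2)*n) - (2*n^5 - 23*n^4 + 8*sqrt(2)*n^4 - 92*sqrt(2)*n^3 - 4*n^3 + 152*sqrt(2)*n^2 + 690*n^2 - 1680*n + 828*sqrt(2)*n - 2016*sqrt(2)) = -2*n^5 - 8*sqrt(2)*n^4 + 23*n^4 + 4*n^3 + 92*sqrt(2)*n^3 - 689*n^2 - 152*sqrt(2)*n^2 - 830*sqrt(2)*n + 1680*n + 2016*sqrt(2)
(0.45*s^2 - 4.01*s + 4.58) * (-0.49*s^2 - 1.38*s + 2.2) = -0.2205*s^4 + 1.3439*s^3 + 4.2796*s^2 - 15.1424*s + 10.076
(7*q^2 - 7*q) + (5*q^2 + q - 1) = 12*q^2 - 6*q - 1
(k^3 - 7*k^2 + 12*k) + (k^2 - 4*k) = k^3 - 6*k^2 + 8*k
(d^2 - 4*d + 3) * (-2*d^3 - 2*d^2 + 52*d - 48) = -2*d^5 + 6*d^4 + 54*d^3 - 262*d^2 + 348*d - 144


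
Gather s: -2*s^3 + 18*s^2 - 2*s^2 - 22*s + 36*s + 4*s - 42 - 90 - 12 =-2*s^3 + 16*s^2 + 18*s - 144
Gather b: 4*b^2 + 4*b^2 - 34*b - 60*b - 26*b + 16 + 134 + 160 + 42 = 8*b^2 - 120*b + 352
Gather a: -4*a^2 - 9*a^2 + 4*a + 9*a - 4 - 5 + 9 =-13*a^2 + 13*a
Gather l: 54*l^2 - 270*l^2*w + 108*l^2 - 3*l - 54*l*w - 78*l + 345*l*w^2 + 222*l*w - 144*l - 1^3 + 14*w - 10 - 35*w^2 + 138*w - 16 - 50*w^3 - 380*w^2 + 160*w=l^2*(162 - 270*w) + l*(345*w^2 + 168*w - 225) - 50*w^3 - 415*w^2 + 312*w - 27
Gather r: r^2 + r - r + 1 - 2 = r^2 - 1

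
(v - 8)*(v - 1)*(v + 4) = v^3 - 5*v^2 - 28*v + 32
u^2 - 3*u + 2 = (u - 2)*(u - 1)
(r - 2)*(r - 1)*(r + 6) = r^3 + 3*r^2 - 16*r + 12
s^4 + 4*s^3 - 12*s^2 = s^2*(s - 2)*(s + 6)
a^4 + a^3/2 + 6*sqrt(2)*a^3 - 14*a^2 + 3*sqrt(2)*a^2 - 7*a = a*(a + 1/2)*(a - sqrt(2))*(a + 7*sqrt(2))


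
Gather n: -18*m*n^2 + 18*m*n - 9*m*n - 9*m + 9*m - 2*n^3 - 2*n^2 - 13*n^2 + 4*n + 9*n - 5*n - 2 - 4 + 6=-2*n^3 + n^2*(-18*m - 15) + n*(9*m + 8)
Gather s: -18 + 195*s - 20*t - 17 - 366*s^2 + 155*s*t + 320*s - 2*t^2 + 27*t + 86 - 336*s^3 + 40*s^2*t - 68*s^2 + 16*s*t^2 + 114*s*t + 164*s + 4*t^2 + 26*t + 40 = -336*s^3 + s^2*(40*t - 434) + s*(16*t^2 + 269*t + 679) + 2*t^2 + 33*t + 91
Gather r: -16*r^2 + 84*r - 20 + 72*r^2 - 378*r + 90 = 56*r^2 - 294*r + 70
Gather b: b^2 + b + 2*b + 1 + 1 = b^2 + 3*b + 2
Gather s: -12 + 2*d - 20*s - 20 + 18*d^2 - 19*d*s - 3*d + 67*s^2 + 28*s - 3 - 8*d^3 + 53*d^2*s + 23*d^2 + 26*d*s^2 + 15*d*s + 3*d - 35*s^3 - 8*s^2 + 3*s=-8*d^3 + 41*d^2 + 2*d - 35*s^3 + s^2*(26*d + 59) + s*(53*d^2 - 4*d + 11) - 35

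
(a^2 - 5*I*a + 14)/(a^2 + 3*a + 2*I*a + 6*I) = (a - 7*I)/(a + 3)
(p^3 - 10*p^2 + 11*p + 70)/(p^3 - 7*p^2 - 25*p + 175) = (p + 2)/(p + 5)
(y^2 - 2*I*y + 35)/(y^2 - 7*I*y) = (y + 5*I)/y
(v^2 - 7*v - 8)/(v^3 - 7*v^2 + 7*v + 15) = (v - 8)/(v^2 - 8*v + 15)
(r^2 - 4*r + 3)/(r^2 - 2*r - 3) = (r - 1)/(r + 1)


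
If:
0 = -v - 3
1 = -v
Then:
No Solution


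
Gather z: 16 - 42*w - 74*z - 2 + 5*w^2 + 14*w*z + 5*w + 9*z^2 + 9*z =5*w^2 - 37*w + 9*z^2 + z*(14*w - 65) + 14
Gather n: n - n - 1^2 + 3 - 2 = 0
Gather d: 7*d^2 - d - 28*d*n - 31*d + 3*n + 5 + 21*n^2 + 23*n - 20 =7*d^2 + d*(-28*n - 32) + 21*n^2 + 26*n - 15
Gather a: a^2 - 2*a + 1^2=a^2 - 2*a + 1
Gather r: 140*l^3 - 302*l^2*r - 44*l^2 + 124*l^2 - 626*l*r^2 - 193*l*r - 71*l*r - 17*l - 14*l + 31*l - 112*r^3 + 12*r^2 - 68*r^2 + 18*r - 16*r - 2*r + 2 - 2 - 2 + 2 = 140*l^3 + 80*l^2 - 112*r^3 + r^2*(-626*l - 56) + r*(-302*l^2 - 264*l)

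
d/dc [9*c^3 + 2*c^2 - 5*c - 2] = 27*c^2 + 4*c - 5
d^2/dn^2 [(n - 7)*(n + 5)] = 2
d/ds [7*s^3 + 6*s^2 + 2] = 3*s*(7*s + 4)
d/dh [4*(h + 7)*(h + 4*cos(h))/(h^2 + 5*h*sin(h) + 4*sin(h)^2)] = 4*(-(h + 7)*(h + 4*cos(h))*(5*h*cos(h) + 2*h + 5*sin(h) + 4*sin(2*h)) + (h - (h + 7)*(4*sin(h) - 1) + 4*cos(h))*(h^2 + 5*h*sin(h) + 4*sin(h)^2))/((h + sin(h))^2*(h + 4*sin(h))^2)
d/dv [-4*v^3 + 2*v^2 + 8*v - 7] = -12*v^2 + 4*v + 8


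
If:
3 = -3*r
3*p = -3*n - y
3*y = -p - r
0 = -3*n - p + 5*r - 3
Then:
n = -21/5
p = 23/5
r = -1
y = -6/5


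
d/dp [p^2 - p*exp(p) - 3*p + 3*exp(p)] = -p*exp(p) + 2*p + 2*exp(p) - 3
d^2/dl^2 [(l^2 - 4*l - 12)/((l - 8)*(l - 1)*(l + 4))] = 2*(l^6 - 12*l^5 + 72*l^4 - 96*l^3 + 1356*l^2 - 5808*l - 13888)/(l^9 - 15*l^8 - 9*l^7 + 811*l^6 - 708*l^5 - 14736*l^4 + 8000*l^3 + 59904*l^2 - 86016*l + 32768)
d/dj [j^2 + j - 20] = 2*j + 1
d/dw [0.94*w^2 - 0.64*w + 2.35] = 1.88*w - 0.64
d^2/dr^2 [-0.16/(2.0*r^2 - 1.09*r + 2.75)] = (1.28*r^2 - 0.6976*r - 0.16*(4.0*r - 1.09)*(8.0*r - 2.18) + 1.76)/(2.0*r^2 - 1.09*r + 2.75)^3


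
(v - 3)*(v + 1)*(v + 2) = v^3 - 7*v - 6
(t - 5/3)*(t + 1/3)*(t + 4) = t^3 + 8*t^2/3 - 53*t/9 - 20/9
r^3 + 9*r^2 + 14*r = r*(r + 2)*(r + 7)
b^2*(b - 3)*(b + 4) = b^4 + b^3 - 12*b^2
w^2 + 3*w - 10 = (w - 2)*(w + 5)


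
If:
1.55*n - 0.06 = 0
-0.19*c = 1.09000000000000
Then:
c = -5.74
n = 0.04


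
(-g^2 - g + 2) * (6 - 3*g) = 3*g^3 - 3*g^2 - 12*g + 12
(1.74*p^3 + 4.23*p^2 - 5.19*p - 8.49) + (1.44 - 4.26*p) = 1.74*p^3 + 4.23*p^2 - 9.45*p - 7.05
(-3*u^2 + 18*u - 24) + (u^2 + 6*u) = -2*u^2 + 24*u - 24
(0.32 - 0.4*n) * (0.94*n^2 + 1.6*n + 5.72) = -0.376*n^3 - 0.3392*n^2 - 1.776*n + 1.8304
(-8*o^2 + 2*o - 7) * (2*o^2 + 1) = -16*o^4 + 4*o^3 - 22*o^2 + 2*o - 7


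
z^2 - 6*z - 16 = (z - 8)*(z + 2)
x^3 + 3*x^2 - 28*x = x*(x - 4)*(x + 7)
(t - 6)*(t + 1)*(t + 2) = t^3 - 3*t^2 - 16*t - 12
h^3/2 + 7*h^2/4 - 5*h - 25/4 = (h/2 + 1/2)*(h - 5/2)*(h + 5)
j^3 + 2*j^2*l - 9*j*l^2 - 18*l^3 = (j - 3*l)*(j + 2*l)*(j + 3*l)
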